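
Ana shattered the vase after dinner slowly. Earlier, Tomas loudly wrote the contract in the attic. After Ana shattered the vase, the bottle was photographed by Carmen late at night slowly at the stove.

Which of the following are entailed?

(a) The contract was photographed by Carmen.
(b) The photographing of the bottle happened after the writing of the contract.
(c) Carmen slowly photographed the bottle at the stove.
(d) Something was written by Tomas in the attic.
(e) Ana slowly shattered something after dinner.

(b), (c), (d), (e)

(a) Not entailed — Carmen photographed the bottle, not the contract; the contract belongs to the writing event.
(b) Entailed — the narrative places the writing before the photographing.
(c) Entailed — every conjunct here is already in the original photographing event.
(d) Entailed — the original entails any weakening of itself; this just drops 'loudly' and generalizes the patient.
(e) Entailed — every conjunct here is already in the original shattering event.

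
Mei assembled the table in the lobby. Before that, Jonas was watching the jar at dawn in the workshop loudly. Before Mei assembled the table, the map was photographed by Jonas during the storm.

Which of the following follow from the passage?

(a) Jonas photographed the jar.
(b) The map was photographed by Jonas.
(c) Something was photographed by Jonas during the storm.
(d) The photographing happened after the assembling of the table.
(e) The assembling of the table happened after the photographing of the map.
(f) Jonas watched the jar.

(b), (c), (e), (f)

(a) Not entailed — Jonas photographed the map, not the jar; the jar belongs to the watching event.
(b) Entailed — this follows by dropping conjuncts from the photographing event's description.
(c) Entailed — generalizing the patient leaves a sub-description the original still satisfies.
(d) Not entailed — the narrative places the photographing before the assembling, not after.
(e) Entailed — the narrative places the photographing before the assembling.
(f) Entailed — 'watch' is an activity; 'was watching' entails that some watching happened, so 'watched' holds.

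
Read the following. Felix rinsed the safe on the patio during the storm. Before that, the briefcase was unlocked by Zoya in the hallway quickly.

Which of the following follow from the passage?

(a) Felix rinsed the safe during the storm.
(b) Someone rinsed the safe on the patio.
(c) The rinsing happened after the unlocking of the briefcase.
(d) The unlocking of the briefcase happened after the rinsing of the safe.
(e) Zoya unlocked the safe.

(a) Entailed — this follows by dropping conjuncts from the rinsing event's description.
(b) Entailed — the original entails any weakening of itself; this just drops 'during the storm' and generalizes the agent.
(c) Entailed — the narrative places the unlocking before the rinsing.
(d) Not entailed — the narrative places the unlocking before the rinsing, not after.
(e) Not entailed — Zoya unlocked the briefcase, not the safe; the safe belongs to the rinsing event.

(a), (b), (c)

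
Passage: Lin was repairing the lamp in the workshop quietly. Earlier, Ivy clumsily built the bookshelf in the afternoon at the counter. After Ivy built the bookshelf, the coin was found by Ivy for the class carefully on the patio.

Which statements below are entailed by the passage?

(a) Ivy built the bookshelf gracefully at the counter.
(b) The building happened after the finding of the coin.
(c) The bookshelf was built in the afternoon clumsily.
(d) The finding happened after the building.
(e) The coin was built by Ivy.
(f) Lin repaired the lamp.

(a) Not entailed — 'gracefully' adds a manner not in (and inconsistent with) the original.
(b) Not entailed — the narrative places the building before the finding, not after.
(c) Entailed — this follows by dropping conjuncts from the building event's description.
(d) Entailed — the narrative places the building before the finding.
(e) Not entailed — Ivy built the bookshelf, not the coin; the coin belongs to the finding event.
(f) Not entailed — 'was repairing' is progressive on an accomplishment; it does not entail the completed 'repaired'.

(c), (d)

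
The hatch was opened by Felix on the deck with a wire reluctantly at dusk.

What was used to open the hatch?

a wire

'with a wire' marks the instrument of the opening event.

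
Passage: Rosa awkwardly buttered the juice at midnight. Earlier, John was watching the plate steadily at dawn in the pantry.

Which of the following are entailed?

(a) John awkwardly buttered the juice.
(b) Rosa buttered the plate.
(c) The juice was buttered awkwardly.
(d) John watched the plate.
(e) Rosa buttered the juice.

(c), (d), (e)

(a) Not entailed — the passage has Rosa buttering the juice, not John.
(b) Not entailed — Rosa buttered the juice, not the plate; the plate belongs to the watching event.
(c) Entailed — the original entails any weakening of itself; this just drops 'at midnight' and generalizes the agent.
(d) Entailed — 'watch' is an activity; 'was watching' entails that some watching happened, so 'watched' holds.
(e) Entailed — dropping 'awkwardly', 'at midnight' leaves a sub-description the original still satisfies.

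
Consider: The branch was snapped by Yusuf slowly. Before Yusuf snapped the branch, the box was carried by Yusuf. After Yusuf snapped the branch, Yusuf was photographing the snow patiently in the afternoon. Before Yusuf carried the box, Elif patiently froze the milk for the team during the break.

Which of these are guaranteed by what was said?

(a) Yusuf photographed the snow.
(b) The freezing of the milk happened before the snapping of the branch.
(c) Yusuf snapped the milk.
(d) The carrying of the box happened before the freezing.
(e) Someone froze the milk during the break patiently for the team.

(a) Not entailed — 'was photographing' is progressive on an accomplishment; it does not entail the completed 'photographed'.
(b) Entailed — the narrative places the freezing before the snapping.
(c) Not entailed — Yusuf snapped the branch, not the milk; the milk belongs to the freezing event.
(d) Not entailed — the narrative places the freezing before the carrying, not after.
(e) Entailed — every conjunct here is already in the original freezing event.

(b), (e)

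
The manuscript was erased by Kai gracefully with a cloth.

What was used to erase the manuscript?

a cloth

'with a cloth' marks the instrument of the erasing event.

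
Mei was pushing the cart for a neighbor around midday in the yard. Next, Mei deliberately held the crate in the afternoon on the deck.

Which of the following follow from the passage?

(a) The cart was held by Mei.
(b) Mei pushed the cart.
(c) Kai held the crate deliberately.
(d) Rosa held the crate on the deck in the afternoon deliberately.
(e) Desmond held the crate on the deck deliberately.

(a) Not entailed — Mei held the crate, not the cart; the cart belongs to the pushing event.
(b) Entailed — 'push' is an activity; 'was pushing' entails that some pushing happened, so 'pushed' holds.
(c) Not entailed — the passage has Mei holding the crate, not Kai.
(d) Not entailed — the passage has Mei holding the crate, not Rosa.
(e) Not entailed — the passage has Mei holding the crate, not Desmond.

(b)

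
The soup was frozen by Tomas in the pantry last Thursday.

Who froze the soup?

Tomas

'Tomas' marks the agent of the freezing event.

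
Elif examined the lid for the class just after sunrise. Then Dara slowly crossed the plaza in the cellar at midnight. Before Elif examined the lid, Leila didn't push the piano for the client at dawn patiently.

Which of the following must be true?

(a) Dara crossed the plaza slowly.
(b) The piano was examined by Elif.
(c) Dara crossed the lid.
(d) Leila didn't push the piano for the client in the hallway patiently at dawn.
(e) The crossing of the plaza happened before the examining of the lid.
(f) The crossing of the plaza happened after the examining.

(a), (d), (f)

(a) Entailed — every conjunct here is already in the original crossing event.
(b) Not entailed — Elif examined the lid, not the piano; the piano belongs to the pushing event.
(c) Not entailed — Dara crossed the plaza, not the lid; the lid belongs to the examining event.
(d) Entailed — under negation, adding a further restriction is entailed: if no such pushing event occurred, none occurred in the hallway either.
(e) Not entailed — the narrative places the examining before the crossing, not after.
(f) Entailed — the narrative places the examining before the crossing.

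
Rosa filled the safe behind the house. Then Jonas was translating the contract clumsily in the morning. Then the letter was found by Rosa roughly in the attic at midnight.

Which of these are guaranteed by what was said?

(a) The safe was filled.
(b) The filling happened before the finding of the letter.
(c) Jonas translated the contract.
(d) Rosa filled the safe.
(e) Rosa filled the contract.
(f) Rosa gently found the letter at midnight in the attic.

(a) Entailed — dropping 'behind the house' and generalizing the agent leaves a sub-description the original still satisfies.
(b) Entailed — the narrative places the filling before the finding.
(c) Not entailed — 'was translating' is progressive on an accomplishment; it does not entail the completed 'translated'.
(d) Entailed — the original entails any weakening of itself; this just drops 'behind the house'.
(e) Not entailed — Rosa filled the safe, not the contract; the contract belongs to the translating event.
(f) Not entailed — 'gently' adds a manner not in (and inconsistent with) the original.

(a), (b), (d)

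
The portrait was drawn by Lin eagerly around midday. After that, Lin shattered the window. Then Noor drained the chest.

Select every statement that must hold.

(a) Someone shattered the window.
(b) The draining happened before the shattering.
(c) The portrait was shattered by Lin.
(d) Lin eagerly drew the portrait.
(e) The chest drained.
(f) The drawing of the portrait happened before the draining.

(a), (d), (e), (f)

(a) Entailed — every conjunct here is already in the original shattering event.
(b) Not entailed — the narrative places the shattering before the draining, not after.
(c) Not entailed — Lin shattered the window, not the portrait; the portrait belongs to the drawing event.
(d) Entailed — dropping 'around midday' leaves a sub-description the original still satisfies.
(e) Entailed — 'Noor drained the chest' is causative; it entails the inchoative 'the chest drained'.
(f) Entailed — the narrative places the drawing before the draining.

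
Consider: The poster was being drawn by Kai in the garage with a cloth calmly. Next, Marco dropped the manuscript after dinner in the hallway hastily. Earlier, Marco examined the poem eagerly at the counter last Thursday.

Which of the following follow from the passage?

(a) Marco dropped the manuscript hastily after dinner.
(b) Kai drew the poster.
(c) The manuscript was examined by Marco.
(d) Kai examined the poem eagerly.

(a) Entailed — dropping 'in the hallway' leaves a sub-description the original still satisfies.
(b) Not entailed — 'was drawing' is progressive on an accomplishment; it does not entail the completed 'drew'.
(c) Not entailed — Marco examined the poem, not the manuscript; the manuscript belongs to the dropping event.
(d) Not entailed — the passage has Marco examining the poem, not Kai.

(a)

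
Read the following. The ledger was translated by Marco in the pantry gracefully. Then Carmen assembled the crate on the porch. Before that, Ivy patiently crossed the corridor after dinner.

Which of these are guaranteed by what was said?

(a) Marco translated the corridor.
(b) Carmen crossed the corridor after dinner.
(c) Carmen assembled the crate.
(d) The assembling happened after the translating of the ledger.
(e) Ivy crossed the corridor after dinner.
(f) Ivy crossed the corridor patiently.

(c), (d), (e), (f)

(a) Not entailed — Marco translated the ledger, not the corridor; the corridor belongs to the crossing event.
(b) Not entailed — the passage has Ivy crossing the corridor, not Carmen.
(c) Entailed — every conjunct here is already in the original assembling event.
(d) Entailed — the narrative places the translating before the assembling.
(e) Entailed — this follows by dropping conjuncts from the crossing event's description.
(f) Entailed — this follows by dropping conjuncts from the crossing event's description.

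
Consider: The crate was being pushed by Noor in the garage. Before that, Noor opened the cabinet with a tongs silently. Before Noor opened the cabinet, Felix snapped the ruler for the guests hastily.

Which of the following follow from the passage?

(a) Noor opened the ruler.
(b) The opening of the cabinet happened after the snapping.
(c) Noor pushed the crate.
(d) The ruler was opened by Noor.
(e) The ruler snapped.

(a) Not entailed — Noor opened the cabinet, not the ruler; the ruler belongs to the snapping event.
(b) Entailed — the narrative places the snapping before the opening.
(c) Entailed — 'push' is an activity; 'was pushing' entails that some pushing happened, so 'pushed' holds.
(d) Not entailed — Noor opened the cabinet, not the ruler; the ruler belongs to the snapping event.
(e) Entailed — 'Felix snapped the ruler' is causative; it entails the inchoative 'the ruler snapped'.

(b), (c), (e)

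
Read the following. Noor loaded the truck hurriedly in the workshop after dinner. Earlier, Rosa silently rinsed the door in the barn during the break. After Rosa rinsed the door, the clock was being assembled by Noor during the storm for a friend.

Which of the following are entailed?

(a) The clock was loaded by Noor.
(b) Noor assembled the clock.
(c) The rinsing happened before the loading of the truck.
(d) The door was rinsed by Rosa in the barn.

(a) Not entailed — Noor loaded the truck, not the clock; the clock belongs to the assembling event.
(b) Not entailed — 'was assembling' is progressive on an accomplishment; it does not entail the completed 'assembled'.
(c) Entailed — the narrative places the rinsing before the loading.
(d) Entailed — dropping 'during the break', 'silently' leaves a sub-description the original still satisfies.

(c), (d)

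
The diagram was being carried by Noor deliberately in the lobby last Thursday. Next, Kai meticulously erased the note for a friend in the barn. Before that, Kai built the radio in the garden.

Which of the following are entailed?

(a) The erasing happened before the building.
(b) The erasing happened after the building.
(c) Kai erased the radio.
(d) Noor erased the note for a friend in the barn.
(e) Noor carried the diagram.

(a) Not entailed — the narrative places the building before the erasing, not after.
(b) Entailed — the narrative places the building before the erasing.
(c) Not entailed — Kai erased the note, not the radio; the radio belongs to the building event.
(d) Not entailed — the passage has Kai erasing the note, not Noor.
(e) Entailed — 'carry' is an activity; 'was carrying' entails that some carrying happened, so 'carried' holds.

(b), (e)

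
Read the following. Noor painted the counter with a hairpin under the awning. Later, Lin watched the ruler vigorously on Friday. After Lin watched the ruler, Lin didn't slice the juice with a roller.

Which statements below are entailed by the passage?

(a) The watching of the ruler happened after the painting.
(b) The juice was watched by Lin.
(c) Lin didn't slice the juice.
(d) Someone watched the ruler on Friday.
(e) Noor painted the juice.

(a) Entailed — the narrative places the painting before the watching.
(b) Not entailed — Lin watched the ruler, not the juice; the juice belongs to the slicing event.
(c) Not entailed — dropping 'with a roller' under negation is not valid — the original leaves open that Lin sliced the juice some other way.
(d) Entailed — every conjunct here is already in the original watching event.
(e) Not entailed — Noor painted the counter, not the juice; the juice belongs to the slicing event.

(a), (d)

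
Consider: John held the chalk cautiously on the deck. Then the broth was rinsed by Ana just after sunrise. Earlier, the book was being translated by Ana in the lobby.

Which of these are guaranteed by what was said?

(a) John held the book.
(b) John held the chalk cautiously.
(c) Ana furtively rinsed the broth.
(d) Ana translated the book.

(a) Not entailed — John held the chalk, not the book; the book belongs to the translating event.
(b) Entailed — every conjunct here is already in the original holding event.
(c) Not entailed — 'furtively' adds information not in the original event.
(d) Not entailed — 'was translating' is progressive on an accomplishment; it does not entail the completed 'translated'.

(b)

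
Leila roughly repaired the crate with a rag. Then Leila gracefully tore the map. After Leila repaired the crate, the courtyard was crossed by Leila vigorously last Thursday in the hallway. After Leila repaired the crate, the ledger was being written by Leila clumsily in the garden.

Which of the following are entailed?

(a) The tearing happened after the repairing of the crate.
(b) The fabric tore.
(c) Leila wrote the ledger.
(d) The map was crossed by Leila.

(a)

(a) Entailed — the narrative places the repairing before the tearing.
(b) Not entailed — the map is what tore, not the fabric.
(c) Not entailed — 'was writing' is progressive on an accomplishment; it does not entail the completed 'wrote'.
(d) Not entailed — Leila crossed the courtyard, not the map; the map belongs to the tearing event.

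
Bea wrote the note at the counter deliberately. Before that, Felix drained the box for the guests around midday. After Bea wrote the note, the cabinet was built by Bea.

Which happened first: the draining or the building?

The connectives place the draining before the building.

the draining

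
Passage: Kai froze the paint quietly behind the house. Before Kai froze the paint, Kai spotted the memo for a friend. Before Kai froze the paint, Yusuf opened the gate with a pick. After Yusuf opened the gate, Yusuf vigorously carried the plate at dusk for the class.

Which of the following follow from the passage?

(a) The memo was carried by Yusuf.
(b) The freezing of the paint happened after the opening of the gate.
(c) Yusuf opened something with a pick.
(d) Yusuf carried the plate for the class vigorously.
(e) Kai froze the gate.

(b), (c), (d)

(a) Not entailed — Yusuf carried the plate, not the memo; the memo belongs to the spotting event.
(b) Entailed — the narrative places the opening before the freezing.
(c) Entailed — this follows by dropping conjuncts from the opening event's description.
(d) Entailed — every conjunct here is already in the original carrying event.
(e) Not entailed — Kai froze the paint, not the gate; the gate belongs to the opening event.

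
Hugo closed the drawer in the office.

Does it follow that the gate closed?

no

Nothing is said about any gate; only the drawer is affected.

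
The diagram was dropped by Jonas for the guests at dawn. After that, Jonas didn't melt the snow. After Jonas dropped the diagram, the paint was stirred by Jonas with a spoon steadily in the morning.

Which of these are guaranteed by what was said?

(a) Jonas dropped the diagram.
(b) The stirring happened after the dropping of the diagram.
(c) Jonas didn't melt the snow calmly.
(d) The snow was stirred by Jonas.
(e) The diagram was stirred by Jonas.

(a), (b), (c)

(a) Entailed — the original entails any weakening of itself; this just drops 'at dawn', 'for the guests'.
(b) Entailed — the narrative places the dropping before the stirring.
(c) Entailed — under negation, adding a further restriction is entailed: if no such melting event occurred, none occurred calmly either.
(d) Not entailed — Jonas stirred the paint, not the snow; the snow belongs to the melting event.
(e) Not entailed — Jonas stirred the paint, not the diagram; the diagram belongs to the dropping event.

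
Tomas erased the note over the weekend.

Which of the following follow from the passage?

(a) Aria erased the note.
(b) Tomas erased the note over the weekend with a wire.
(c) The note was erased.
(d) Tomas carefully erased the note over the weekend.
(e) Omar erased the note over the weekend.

(c)

(a) Not entailed — the passage has Tomas erasing the note, not Aria.
(b) Not entailed — 'with a wire' adds information not in the original event.
(c) Entailed — the original entails any weakening of itself; this just drops 'over the weekend' and generalizes the agent.
(d) Not entailed — 'carefully' adds information not in the original event.
(e) Not entailed — the passage has Tomas erasing the note, not Omar.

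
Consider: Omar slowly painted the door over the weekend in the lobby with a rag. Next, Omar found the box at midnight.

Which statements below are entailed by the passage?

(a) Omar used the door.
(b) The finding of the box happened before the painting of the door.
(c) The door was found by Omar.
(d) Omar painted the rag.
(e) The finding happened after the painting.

(a) Not entailed — the door is the patient, not an instrument — Omar used a rag.
(b) Not entailed — the narrative places the painting before the finding, not after.
(c) Not entailed — Omar found the box, not the door; the door belongs to the painting event.
(d) Not entailed — the rag is the instrument, not what was painted.
(e) Entailed — the narrative places the painting before the finding.

(e)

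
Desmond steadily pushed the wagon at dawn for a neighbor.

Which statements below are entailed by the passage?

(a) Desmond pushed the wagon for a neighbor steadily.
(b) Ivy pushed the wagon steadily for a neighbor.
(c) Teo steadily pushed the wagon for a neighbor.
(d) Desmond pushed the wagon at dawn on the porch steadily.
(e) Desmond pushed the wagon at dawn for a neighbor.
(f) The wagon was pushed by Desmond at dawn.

(a), (e), (f)

(a) Entailed — dropping 'at dawn' leaves a sub-description the original still satisfies.
(b) Not entailed — the passage has Desmond pushing the wagon, not Ivy.
(c) Not entailed — the passage has Desmond pushing the wagon, not Teo.
(d) Not entailed — 'on the porch' adds information not in the original event.
(e) Entailed — every conjunct here is already in the original pushing event.
(f) Entailed — the original entails any weakening of itself; this just drops 'for a neighbor', 'steadily'.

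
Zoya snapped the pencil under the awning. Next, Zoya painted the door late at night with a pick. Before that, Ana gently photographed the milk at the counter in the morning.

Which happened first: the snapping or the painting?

the snapping

The connectives place the snapping before the painting.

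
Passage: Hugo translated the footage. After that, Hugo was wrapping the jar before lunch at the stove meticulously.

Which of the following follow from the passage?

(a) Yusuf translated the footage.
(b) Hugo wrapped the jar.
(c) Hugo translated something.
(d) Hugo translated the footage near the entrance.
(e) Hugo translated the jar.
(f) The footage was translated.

(c), (f)

(a) Not entailed — the passage has Hugo translating the footage, not Yusuf.
(b) Not entailed — 'was wrapping' is progressive on an accomplishment; it does not entail the completed 'wrapped'.
(c) Entailed — every conjunct here is already in the original translating event.
(d) Not entailed — 'near the entrance' adds information not in the original event.
(e) Not entailed — Hugo translated the footage, not the jar; the jar belongs to the wrapping event.
(f) Entailed — every conjunct here is already in the original translating event.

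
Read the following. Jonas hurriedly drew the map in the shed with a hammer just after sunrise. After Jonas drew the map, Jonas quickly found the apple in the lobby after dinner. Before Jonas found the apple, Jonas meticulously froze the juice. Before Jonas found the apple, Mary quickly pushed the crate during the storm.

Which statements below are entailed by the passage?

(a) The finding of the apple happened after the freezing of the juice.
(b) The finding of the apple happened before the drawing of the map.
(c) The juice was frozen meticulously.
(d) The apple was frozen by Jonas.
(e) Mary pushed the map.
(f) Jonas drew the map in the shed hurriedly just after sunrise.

(a) Entailed — the narrative places the freezing before the finding.
(b) Not entailed — the narrative places the drawing before the finding, not after.
(c) Entailed — the original entails any weakening of itself; this just generalizes the agent.
(d) Not entailed — Jonas froze the juice, not the apple; the apple belongs to the finding event.
(e) Not entailed — Mary pushed the crate, not the map; the map belongs to the drawing event.
(f) Entailed — dropping 'with a hammer' leaves a sub-description the original still satisfies.

(a), (c), (f)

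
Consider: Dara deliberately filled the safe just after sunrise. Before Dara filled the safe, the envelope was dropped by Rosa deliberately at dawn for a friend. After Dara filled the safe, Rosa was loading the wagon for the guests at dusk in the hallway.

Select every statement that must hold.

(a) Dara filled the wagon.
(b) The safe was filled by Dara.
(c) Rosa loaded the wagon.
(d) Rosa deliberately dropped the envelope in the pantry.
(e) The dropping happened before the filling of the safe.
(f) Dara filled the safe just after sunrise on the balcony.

(a) Not entailed — Dara filled the safe, not the wagon; the wagon belongs to the loading event.
(b) Entailed — dropping 'deliberately', 'just after sunrise' leaves a sub-description the original still satisfies.
(c) Not entailed — 'was loading' is progressive on an accomplishment; it does not entail the completed 'loaded'.
(d) Not entailed — 'in the pantry' adds information not in the original event.
(e) Entailed — the narrative places the dropping before the filling.
(f) Not entailed — 'on the balcony' adds information not in the original event.

(b), (e)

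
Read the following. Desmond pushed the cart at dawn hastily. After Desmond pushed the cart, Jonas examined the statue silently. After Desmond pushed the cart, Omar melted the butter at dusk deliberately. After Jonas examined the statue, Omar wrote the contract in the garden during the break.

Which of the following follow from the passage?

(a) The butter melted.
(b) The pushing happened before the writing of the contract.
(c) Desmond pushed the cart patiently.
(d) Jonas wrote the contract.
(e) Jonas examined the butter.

(a), (b)

(a) Entailed — 'Omar melted the butter' is causative; it entails the inchoative 'the butter melted'.
(b) Entailed — the narrative places the pushing before the writing.
(c) Not entailed — 'patiently' adds a manner not in (and inconsistent with) the original.
(d) Not entailed — the passage has Omar writing the contract, not Jonas.
(e) Not entailed — Jonas examined the statue, not the butter; the butter belongs to the melting event.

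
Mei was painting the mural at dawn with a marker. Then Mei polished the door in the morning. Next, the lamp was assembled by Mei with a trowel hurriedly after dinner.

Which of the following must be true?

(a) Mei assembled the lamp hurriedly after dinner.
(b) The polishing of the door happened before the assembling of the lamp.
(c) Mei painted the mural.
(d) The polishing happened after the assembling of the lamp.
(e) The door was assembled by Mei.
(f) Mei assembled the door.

(a) Entailed — every conjunct here is already in the original assembling event.
(b) Entailed — the narrative places the polishing before the assembling.
(c) Not entailed — 'was painting' is progressive on an accomplishment; it does not entail the completed 'painted'.
(d) Not entailed — the narrative places the polishing before the assembling, not after.
(e) Not entailed — Mei assembled the lamp, not the door; the door belongs to the polishing event.
(f) Not entailed — Mei assembled the lamp, not the door; the door belongs to the polishing event.

(a), (b)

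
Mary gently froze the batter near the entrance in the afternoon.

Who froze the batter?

Mary

'Mary' marks the agent of the freezing event.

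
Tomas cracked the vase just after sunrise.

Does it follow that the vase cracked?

yes

'Tomas cracked the vase' is the causative; it entails the inchoative 'the vase cracked'.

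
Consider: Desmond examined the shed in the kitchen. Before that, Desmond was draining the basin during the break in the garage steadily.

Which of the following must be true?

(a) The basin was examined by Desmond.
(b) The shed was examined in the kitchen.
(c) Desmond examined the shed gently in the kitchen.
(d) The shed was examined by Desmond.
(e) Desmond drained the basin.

(a) Not entailed — Desmond examined the shed, not the basin; the basin belongs to the draining event.
(b) Entailed — this follows by dropping conjuncts from the examining event's description.
(c) Not entailed — 'gently' adds information not in the original event.
(d) Entailed — the original entails any weakening of itself; this just drops 'in the kitchen'.
(e) Not entailed — 'was draining' is progressive on an accomplishment; it does not entail the completed 'drained'.

(b), (d)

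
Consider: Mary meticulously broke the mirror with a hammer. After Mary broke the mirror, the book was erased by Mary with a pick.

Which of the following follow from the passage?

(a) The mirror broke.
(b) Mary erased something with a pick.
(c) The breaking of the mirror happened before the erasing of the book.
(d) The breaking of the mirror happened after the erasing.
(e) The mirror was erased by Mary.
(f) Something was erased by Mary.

(a) Entailed — 'Mary broke the mirror' is causative; it entails the inchoative 'the mirror broke'.
(b) Entailed — every conjunct here is already in the original erasing event.
(c) Entailed — the narrative places the breaking before the erasing.
(d) Not entailed — the narrative places the breaking before the erasing, not after.
(e) Not entailed — Mary erased the book, not the mirror; the mirror belongs to the breaking event.
(f) Entailed — dropping 'with a pick' and generalizing the patient leaves a sub-description the original still satisfies.

(a), (b), (c), (f)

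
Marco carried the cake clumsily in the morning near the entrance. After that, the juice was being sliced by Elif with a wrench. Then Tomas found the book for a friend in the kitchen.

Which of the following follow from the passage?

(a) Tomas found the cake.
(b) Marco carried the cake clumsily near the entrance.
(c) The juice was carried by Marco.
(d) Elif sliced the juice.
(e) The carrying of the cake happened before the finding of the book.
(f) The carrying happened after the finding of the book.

(a) Not entailed — Tomas found the book, not the cake; the cake belongs to the carrying event.
(b) Entailed — every conjunct here is already in the original carrying event.
(c) Not entailed — Marco carried the cake, not the juice; the juice belongs to the slicing event.
(d) Not entailed — 'was slicing' is progressive on an accomplishment; it does not entail the completed 'sliced'.
(e) Entailed — the narrative places the carrying before the finding.
(f) Not entailed — the narrative places the carrying before the finding, not after.

(b), (e)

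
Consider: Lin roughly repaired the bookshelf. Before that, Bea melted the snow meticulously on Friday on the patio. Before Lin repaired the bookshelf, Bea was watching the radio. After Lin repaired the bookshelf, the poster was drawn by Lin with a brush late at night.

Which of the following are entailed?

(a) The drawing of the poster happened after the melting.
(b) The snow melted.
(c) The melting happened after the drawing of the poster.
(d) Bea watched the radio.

(a) Entailed — the narrative places the melting before the drawing.
(b) Entailed — 'Bea melted the snow' is causative; it entails the inchoative 'the snow melted'.
(c) Not entailed — the narrative places the melting before the drawing, not after.
(d) Entailed — 'watch' is an activity; 'was watching' entails that some watching happened, so 'watched' holds.

(a), (b), (d)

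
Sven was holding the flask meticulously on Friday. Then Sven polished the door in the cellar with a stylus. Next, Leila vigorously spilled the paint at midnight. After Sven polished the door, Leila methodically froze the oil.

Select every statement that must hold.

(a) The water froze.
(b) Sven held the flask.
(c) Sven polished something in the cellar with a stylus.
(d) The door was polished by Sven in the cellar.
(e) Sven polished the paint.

(a) Not entailed — the oil is what froze, not the water.
(b) Entailed — 'hold' is an activity; 'was holding' entails that some holding happened, so 'held' holds.
(c) Entailed — every conjunct here is already in the original polishing event.
(d) Entailed — this follows by dropping conjuncts from the polishing event's description.
(e) Not entailed — Sven polished the door, not the paint; the paint belongs to the spilling event.

(b), (c), (d)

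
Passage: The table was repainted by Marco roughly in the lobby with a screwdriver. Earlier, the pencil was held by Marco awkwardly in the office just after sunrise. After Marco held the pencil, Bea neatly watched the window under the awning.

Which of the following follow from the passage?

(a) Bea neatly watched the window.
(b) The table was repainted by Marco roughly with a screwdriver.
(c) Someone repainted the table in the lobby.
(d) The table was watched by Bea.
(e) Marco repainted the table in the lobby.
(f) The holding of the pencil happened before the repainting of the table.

(a) Entailed — dropping 'under the awning' leaves a sub-description the original still satisfies.
(b) Entailed — dropping 'in the lobby' leaves a sub-description the original still satisfies.
(c) Entailed — every conjunct here is already in the original repainting event.
(d) Not entailed — Bea watched the window, not the table; the table belongs to the repainting event.
(e) Entailed — dropping 'with a screwdriver', 'roughly' leaves a sub-description the original still satisfies.
(f) Entailed — the narrative places the holding before the repainting.

(a), (b), (c), (e), (f)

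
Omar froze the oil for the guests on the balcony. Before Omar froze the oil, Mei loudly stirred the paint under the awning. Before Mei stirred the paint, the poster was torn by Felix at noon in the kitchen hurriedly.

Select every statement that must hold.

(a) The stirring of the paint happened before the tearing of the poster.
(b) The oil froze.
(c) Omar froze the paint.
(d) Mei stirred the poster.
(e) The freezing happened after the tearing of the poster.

(b), (e)

(a) Not entailed — the narrative places the tearing before the stirring, not after.
(b) Entailed — 'Omar froze the oil' is causative; it entails the inchoative 'the oil froze'.
(c) Not entailed — Omar froze the oil, not the paint; the paint belongs to the stirring event.
(d) Not entailed — Mei stirred the paint, not the poster; the poster belongs to the tearing event.
(e) Entailed — the narrative places the tearing before the freezing.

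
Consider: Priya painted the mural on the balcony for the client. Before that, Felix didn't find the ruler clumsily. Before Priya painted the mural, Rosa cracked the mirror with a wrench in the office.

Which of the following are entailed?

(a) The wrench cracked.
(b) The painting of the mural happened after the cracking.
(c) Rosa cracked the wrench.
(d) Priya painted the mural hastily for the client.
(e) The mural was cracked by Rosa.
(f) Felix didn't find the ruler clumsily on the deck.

(b), (f)

(a) Not entailed — the mirror is what cracked, not the wrench.
(b) Entailed — the narrative places the cracking before the painting.
(c) Not entailed — the wrench is the instrument, not what was cracked.
(d) Not entailed — 'hastily' adds information not in the original event.
(e) Not entailed — Rosa cracked the mirror, not the mural; the mural belongs to the painting event.
(f) Entailed — under negation, adding a further restriction is entailed: if no such finding event occurred, none occurred on the deck either.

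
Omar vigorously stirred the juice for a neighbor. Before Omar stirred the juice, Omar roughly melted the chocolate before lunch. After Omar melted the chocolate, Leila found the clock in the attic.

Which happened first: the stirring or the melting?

The connectives place the melting before the stirring.

the melting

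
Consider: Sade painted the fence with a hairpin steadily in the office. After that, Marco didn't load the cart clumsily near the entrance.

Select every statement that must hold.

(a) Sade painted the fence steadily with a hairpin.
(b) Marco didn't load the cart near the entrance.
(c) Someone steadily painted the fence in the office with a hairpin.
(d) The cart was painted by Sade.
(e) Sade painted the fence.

(a), (c), (e)

(a) Entailed — every conjunct here is already in the original painting event.
(b) Not entailed — dropping 'clumsily' under negation is not valid — the original leaves open that Marco loaded the cart some other way.
(c) Entailed — generalizing the agent leaves a sub-description the original still satisfies.
(d) Not entailed — Sade painted the fence, not the cart; the cart belongs to the loading event.
(e) Entailed — this follows by dropping conjuncts from the painting event's description.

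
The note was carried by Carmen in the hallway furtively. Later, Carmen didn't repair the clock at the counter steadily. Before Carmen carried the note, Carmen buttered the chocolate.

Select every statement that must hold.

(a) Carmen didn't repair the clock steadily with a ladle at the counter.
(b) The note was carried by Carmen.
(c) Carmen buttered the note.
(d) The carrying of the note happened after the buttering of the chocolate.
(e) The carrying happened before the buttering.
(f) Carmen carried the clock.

(a), (b), (d)

(a) Entailed — under negation, adding a further restriction is entailed: if no such repairing event occurred, none occurred with a ladle either.
(b) Entailed — the original entails any weakening of itself; this just drops 'furtively', 'in the hallway'.
(c) Not entailed — Carmen buttered the chocolate, not the note; the note belongs to the carrying event.
(d) Entailed — the narrative places the buttering before the carrying.
(e) Not entailed — the narrative places the buttering before the carrying, not after.
(f) Not entailed — Carmen carried the note, not the clock; the clock belongs to the repairing event.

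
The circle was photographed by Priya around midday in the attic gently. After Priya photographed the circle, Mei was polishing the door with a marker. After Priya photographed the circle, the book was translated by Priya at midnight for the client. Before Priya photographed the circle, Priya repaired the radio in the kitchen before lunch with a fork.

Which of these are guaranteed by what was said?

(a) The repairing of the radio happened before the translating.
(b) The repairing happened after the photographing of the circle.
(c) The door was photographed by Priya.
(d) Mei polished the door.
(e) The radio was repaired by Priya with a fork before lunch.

(a), (d), (e)

(a) Entailed — the narrative places the repairing before the translating.
(b) Not entailed — the narrative places the repairing before the photographing, not after.
(c) Not entailed — Priya photographed the circle, not the door; the door belongs to the polishing event.
(d) Entailed — 'polish' is an activity; 'was polishing' entails that some polishing happened, so 'polished' holds.
(e) Entailed — dropping 'in the kitchen' leaves a sub-description the original still satisfies.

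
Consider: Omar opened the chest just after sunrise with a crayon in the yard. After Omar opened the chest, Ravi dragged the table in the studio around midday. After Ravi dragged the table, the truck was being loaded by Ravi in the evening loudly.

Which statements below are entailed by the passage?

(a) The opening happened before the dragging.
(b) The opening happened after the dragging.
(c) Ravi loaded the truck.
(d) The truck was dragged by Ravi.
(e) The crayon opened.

(a) Entailed — the narrative places the opening before the dragging.
(b) Not entailed — the narrative places the opening before the dragging, not after.
(c) Not entailed — 'was loading' is progressive on an accomplishment; it does not entail the completed 'loaded'.
(d) Not entailed — Ravi dragged the table, not the truck; the truck belongs to the loading event.
(e) Not entailed — the chest is what opened, not the crayon.

(a)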